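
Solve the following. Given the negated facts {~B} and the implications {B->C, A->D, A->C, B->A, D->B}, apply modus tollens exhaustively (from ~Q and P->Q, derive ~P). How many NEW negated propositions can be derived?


Initial negated facts: {~B}
Apply modus tollens to closure:
  ~B and D->B  =>  ~D
  ~D and A->D  =>  ~A
Final negated: {~A, ~B, ~D}
New negations: {~A, ~D}
Count = 2

2


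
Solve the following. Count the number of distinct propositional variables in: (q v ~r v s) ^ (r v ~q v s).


Identify each variable that appears in the formula.
Variables found: q, r, s
Count = 3

3


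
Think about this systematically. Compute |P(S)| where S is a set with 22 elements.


The power set of a set with n elements has 2^n elements.
|P(S)| = 2^22 = 4194304

4194304


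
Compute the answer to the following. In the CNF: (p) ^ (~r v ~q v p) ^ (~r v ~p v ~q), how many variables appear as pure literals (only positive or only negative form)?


Check each variable for pure literal status:
p: mixed (not pure)
q: pure negative
r: pure negative
Pure literal count = 2

2


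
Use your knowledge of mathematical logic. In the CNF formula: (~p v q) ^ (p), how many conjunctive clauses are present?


A CNF formula is a conjunction of clauses.
Clauses are separated by ^.
Counting the conjuncts: 2 clauses.

2


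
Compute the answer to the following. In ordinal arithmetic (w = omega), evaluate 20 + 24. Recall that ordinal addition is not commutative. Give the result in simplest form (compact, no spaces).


Compute 20 + 24.
Ordinal + is associative but NOT commutative; for finite n>0, n + w = w but w + n stays w+n.
Both operands finite; ordinal + agrees with natural +: 20 + 24 = 44.
Result = 44

44


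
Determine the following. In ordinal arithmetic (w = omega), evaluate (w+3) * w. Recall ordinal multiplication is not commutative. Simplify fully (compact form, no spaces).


Compute (w+3) * w.
Ordinal * is associative and left-distributive over +, but NOT commutative; for finite n>1, n*w = w but w*n stays w*n.
(w+3) * w = sup{(w+3)*k : k<w} = sup{w*k+3} = w^2 (the +3 tail is absorbed in the limit).
Result = w^2

w^2


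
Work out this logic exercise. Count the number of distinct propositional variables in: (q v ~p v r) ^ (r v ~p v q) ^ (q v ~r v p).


Identify each variable that appears in the formula.
Variables found: p, q, r
Count = 3

3


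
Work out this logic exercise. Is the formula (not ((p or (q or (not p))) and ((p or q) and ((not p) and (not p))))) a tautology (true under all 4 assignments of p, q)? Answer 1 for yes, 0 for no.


Check all 4 assignments:
p=0, q=0: 1
p=0, q=1: 0
p=1, q=0: 1
p=1, q=1: 1
Satisfying count = 3/4.
Tautology iff count = 4: no.

0


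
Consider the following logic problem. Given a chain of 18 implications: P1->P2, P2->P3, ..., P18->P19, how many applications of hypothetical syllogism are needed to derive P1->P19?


With 18 implications in a chain connecting 19 propositions:
P1->P2, P2->P3, ..., P18->P19
Steps needed = (number of implications) - 1 = 18 - 1 = 17

17


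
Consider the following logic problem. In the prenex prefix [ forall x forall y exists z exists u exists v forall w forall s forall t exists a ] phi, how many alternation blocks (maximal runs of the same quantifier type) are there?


Quantifier-type sequence: A A E E E A A A E  (A=forall, E=exists)
Group into maximal same-type runs:
  Ax2 | Ex3 | Ax3 | Ex1
Number of blocks = 4

4


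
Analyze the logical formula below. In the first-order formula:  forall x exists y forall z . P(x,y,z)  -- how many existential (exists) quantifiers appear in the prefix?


Quantifier prefix: forall x exists y forall z
Mark each quantifier type:
  U E U
Universal count = 2, Existential count = 1
Asked for existential (exists) quantifiers: 1

1


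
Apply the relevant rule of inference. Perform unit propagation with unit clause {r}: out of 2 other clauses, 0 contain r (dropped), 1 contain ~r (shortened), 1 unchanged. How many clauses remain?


Satisfied (removed): 0
Shortened (remain): 1
Unchanged (remain): 1
Remaining = 1 + 1 = 2

2


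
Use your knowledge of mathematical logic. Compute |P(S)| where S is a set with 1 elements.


The power set of a set with n elements has 2^n elements.
|P(S)| = 2^1 = 2

2


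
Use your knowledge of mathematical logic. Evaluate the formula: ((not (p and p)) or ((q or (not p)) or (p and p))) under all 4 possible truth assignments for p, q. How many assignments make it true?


Check all 4 assignments:
p=0, q=0: 1
p=0, q=1: 1
p=1, q=0: 1
p=1, q=1: 1
Count of True = 4

4


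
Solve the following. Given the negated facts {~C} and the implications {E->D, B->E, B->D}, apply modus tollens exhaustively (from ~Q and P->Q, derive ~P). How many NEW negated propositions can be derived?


Initial negated facts: {~C}
Apply modus tollens to closure:
  (no implication fires)
Final negated: {~C}
New negations: {(none)}
Count = 0

0


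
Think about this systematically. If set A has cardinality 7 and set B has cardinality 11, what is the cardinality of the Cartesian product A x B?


The Cartesian product A x B contains all ordered pairs (a, b).
|A x B| = |A| * |B| = 7 * 11 = 77

77


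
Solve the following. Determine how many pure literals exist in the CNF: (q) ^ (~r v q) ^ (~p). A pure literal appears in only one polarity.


Check each variable for pure literal status:
p: pure negative
q: pure positive
r: pure negative
Pure literal count = 3

3


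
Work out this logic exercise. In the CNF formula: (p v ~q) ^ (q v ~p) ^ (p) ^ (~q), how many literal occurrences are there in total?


Counting literals in each clause:
Clause 1: 2 literal(s)
Clause 2: 2 literal(s)
Clause 3: 1 literal(s)
Clause 4: 1 literal(s)
Total = 6

6


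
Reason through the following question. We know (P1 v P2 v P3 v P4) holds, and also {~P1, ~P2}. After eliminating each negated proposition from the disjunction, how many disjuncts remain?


Original disjuncts (4): P1, P2, P3, P4
Negated (eliminate): ~P1, ~P2
Remaining disjuncts: P3, P4
Count = 4 - 2 = 2

2


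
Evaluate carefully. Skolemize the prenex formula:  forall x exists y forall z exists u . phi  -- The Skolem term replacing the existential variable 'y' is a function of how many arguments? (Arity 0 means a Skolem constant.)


Quantifier prefix: forall x exists y forall z exists u
'y' is existentially quantified at position 2.
Universal variables preceding it: x
Skolem function arity = 1

1


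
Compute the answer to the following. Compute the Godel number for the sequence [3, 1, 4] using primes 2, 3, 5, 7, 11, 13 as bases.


Encode each element as an exponent of the corresponding prime:
  2^3 = 8
  3^1 = 3
  5^4 = 625
Product = 8 * 3 * 625 = 15000

15000


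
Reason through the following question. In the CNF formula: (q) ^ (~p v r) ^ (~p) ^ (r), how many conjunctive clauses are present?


A CNF formula is a conjunction of clauses.
Clauses are separated by ^.
Counting the conjuncts: 4 clauses.

4


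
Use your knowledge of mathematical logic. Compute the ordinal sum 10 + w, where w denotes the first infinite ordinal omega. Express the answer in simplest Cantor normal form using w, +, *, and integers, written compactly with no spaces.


Compute 10 + w.
Ordinal + is associative but NOT commutative; for finite n>0, n + w = w but w + n stays w+n.
Any finite left addend is absorbed by w on the right: 10 + w = w.
Result = w

w


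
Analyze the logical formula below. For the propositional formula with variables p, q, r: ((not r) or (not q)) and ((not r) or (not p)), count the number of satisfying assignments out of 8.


Evaluate all 8 assignments for p, q, r:
p=0, q=0, r=0: 1
p=0, q=0, r=1: 1
p=0, q=1, r=0: 1
p=0, q=1, r=1: 0
p=1, q=0, r=0: 1
p=1, q=0, r=1: 0
p=1, q=1, r=0: 1
p=1, q=1, r=1: 0
Satisfying count = 5

5


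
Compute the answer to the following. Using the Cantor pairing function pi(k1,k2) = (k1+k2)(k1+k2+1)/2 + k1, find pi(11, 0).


k1 + k2 = 11
(k1+k2)(k1+k2+1)/2 = 11 * 12 / 2 = 66
pi = 66 + 11 = 77

77


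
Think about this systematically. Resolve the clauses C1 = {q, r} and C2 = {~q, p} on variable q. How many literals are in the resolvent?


Remove q from C1 and ~q from C2.
C1 remainder: {r}
C2 remainder: {p}
Union (resolvent): {p, r}
Resolvent has 2 literal(s).

2


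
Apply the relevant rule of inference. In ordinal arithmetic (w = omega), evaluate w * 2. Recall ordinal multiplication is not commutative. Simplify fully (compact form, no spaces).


Compute w * 2.
Ordinal * is associative and left-distributive over +, but NOT commutative; for finite n>1, n*w = w but w*n stays w*n.
w * 2 means 2 copies of w concatenated: w*2.
Result = w*2

w*2


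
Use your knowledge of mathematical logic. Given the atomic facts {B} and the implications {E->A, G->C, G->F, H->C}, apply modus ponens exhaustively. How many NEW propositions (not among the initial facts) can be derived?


Initial facts: {B}
Apply modus ponens to closure:
  (no implication fires)
Final known: {B}
New propositions: {(none)}
Count = 0

0


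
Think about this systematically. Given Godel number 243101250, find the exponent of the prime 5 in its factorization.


Factorize 243101250 by dividing by 5 repeatedly.
Division steps: 5 divides 243101250 exactly 4 time(s).
Exponent of 5 = 4

4


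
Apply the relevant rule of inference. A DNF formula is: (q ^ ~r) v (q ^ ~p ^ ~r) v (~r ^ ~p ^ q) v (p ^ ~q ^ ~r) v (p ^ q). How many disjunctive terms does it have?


A DNF formula is a disjunction of terms (conjunctions).
Terms are separated by v.
Counting the disjuncts: 5 terms.

5


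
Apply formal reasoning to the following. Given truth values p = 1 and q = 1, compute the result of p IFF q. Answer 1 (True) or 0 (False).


p = 1, q = 1
Operation: p IFF q
Evaluate: 1 IFF 1 = 1

1


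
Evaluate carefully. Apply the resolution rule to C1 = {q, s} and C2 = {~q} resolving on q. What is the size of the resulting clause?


Remove q from C1 and ~q from C2.
C1 remainder: {s}
C2 remainder: {}
Union (resolvent): {s}
Resolvent has 1 literal(s).

1


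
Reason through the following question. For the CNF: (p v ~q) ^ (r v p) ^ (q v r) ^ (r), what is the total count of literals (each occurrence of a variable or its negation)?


Counting literals in each clause:
Clause 1: 2 literal(s)
Clause 2: 2 literal(s)
Clause 3: 2 literal(s)
Clause 4: 1 literal(s)
Total = 7

7


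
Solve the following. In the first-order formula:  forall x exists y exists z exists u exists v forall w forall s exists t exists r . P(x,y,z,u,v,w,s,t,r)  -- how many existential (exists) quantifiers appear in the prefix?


Quantifier prefix: forall x exists y exists z exists u exists v forall w forall s exists t exists r
Mark each quantifier type:
  U E E E E U U E E
Universal count = 3, Existential count = 6
Asked for existential (exists) quantifiers: 6

6


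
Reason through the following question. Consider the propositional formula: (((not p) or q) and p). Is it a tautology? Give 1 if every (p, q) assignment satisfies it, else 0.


Check all 4 assignments:
p=0, q=0: 0
p=0, q=1: 0
p=1, q=0: 0
p=1, q=1: 1
Satisfying count = 1/4.
Tautology iff count = 4: no.

0


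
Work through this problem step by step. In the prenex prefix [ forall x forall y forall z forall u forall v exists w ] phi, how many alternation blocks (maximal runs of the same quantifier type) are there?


Quantifier-type sequence: A A A A A E  (A=forall, E=exists)
Group into maximal same-type runs:
  Ax5 | Ex1
Number of blocks = 2

2


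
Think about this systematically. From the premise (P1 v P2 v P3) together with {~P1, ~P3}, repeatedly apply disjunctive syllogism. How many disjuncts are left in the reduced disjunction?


Original disjuncts (3): P1, P2, P3
Negated (eliminate): ~P1, ~P3
Remaining disjuncts: P2
Count = 3 - 2 = 1

1


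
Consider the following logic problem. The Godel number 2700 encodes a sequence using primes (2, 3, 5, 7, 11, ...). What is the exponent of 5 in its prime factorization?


Factorize 2700 by dividing by 5 repeatedly.
Division steps: 5 divides 2700 exactly 2 time(s).
Exponent of 5 = 2

2


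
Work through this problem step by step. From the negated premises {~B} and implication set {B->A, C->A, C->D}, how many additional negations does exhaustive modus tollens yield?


Initial negated facts: {~B}
Apply modus tollens to closure:
  (no implication fires)
Final negated: {~B}
New negations: {(none)}
Count = 0

0


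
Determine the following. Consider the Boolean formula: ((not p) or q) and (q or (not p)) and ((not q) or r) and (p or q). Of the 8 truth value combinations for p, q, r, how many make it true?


Evaluate all 8 assignments for p, q, r:
p=0, q=0, r=0: 0
p=0, q=0, r=1: 0
p=0, q=1, r=0: 0
p=0, q=1, r=1: 1
p=1, q=0, r=0: 0
p=1, q=0, r=1: 0
p=1, q=1, r=0: 0
p=1, q=1, r=1: 1
Satisfying count = 2

2


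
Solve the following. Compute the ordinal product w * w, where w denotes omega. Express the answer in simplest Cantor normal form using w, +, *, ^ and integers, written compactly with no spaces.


Compute w * w.
Ordinal * is associative and left-distributive over +, but NOT commutative; for finite n>1, n*w = w but w*n stays w*n.
w * w = w^2 by definition.
Result = w^2

w^2


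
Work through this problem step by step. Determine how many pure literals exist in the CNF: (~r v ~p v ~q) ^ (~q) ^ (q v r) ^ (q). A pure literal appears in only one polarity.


Check each variable for pure literal status:
p: pure negative
q: mixed (not pure)
r: mixed (not pure)
Pure literal count = 1

1


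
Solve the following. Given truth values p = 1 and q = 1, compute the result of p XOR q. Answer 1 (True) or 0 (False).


p = 1, q = 1
Operation: p XOR q
Evaluate: 1 XOR 1 = 0

0


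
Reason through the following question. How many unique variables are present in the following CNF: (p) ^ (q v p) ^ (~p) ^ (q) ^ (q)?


Identify each variable that appears in the formula.
Variables found: p, q
Count = 2

2


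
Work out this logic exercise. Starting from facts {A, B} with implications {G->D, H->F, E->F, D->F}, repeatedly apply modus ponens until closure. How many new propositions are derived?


Initial facts: {A, B}
Apply modus ponens to closure:
  (no implication fires)
Final known: {A, B}
New propositions: {(none)}
Count = 0

0


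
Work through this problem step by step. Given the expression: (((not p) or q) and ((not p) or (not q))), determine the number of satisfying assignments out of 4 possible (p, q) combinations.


Check all 4 assignments:
p=0, q=0: 1
p=0, q=1: 1
p=1, q=0: 0
p=1, q=1: 0
Count of True = 2

2


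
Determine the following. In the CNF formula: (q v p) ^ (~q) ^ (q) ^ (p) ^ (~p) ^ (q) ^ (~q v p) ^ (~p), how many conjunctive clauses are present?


A CNF formula is a conjunction of clauses.
Clauses are separated by ^.
Counting the conjuncts: 8 clauses.

8


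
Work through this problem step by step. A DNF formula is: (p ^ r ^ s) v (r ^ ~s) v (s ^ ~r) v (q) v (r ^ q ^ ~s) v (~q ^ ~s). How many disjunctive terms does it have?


A DNF formula is a disjunction of terms (conjunctions).
Terms are separated by v.
Counting the disjuncts: 6 terms.

6


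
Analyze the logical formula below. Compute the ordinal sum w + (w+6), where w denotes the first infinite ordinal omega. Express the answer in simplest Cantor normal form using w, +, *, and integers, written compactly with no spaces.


Compute w + (w+6).
Ordinal + is associative but NOT commutative; for finite n>0, n + w = w but w + n stays w+n.
w + (w+6) = (w+w) + 6 = w*2+6.
Result = w*2+6

w*2+6


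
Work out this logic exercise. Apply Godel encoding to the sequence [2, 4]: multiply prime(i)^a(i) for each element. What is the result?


Encode each element as an exponent of the corresponding prime:
  2^2 = 4
  3^4 = 81
Product = 4 * 81 = 324

324


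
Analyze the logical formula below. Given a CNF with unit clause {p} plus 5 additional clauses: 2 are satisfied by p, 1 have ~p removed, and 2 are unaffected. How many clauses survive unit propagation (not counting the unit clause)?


Satisfied (removed): 2
Shortened (remain): 1
Unchanged (remain): 2
Remaining = 1 + 2 = 3

3


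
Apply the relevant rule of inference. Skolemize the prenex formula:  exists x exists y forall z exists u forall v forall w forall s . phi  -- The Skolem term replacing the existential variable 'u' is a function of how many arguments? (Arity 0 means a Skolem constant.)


Quantifier prefix: exists x exists y forall z exists u forall v forall w forall s
'u' is existentially quantified at position 4.
Universal variables preceding it: z
Skolem function arity = 1

1


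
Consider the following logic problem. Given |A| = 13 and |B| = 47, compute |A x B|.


The Cartesian product A x B contains all ordered pairs (a, b).
|A x B| = |A| * |B| = 13 * 47 = 611

611


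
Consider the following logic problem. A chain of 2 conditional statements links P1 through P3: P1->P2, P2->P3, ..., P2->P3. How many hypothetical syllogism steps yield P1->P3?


With 2 implications in a chain connecting 3 propositions:
P1->P2, P2->P3, ..., P2->P3
Steps needed = (number of implications) - 1 = 2 - 1 = 1

1


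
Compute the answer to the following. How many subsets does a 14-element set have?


The power set of a set with n elements has 2^n elements.
|P(S)| = 2^14 = 16384

16384


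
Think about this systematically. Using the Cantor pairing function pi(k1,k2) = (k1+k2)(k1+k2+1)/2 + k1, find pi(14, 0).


k1 + k2 = 14
(k1+k2)(k1+k2+1)/2 = 14 * 15 / 2 = 105
pi = 105 + 14 = 119

119


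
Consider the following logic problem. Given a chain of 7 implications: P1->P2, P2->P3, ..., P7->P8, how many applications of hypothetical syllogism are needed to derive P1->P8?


With 7 implications in a chain connecting 8 propositions:
P1->P2, P2->P3, ..., P7->P8
Steps needed = (number of implications) - 1 = 7 - 1 = 6

6


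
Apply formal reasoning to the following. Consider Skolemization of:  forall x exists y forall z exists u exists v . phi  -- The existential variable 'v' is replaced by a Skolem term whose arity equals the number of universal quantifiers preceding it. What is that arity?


Quantifier prefix: forall x exists y forall z exists u exists v
'v' is existentially quantified at position 5.
Universal variables preceding it: x, z
Skolem function arity = 2

2


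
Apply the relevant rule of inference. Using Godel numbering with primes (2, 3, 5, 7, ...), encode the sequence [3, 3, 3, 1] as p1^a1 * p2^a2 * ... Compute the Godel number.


Encode each element as an exponent of the corresponding prime:
  2^3 = 8
  3^3 = 27
  5^3 = 125
  7^1 = 7
Product = 8 * 27 * 125 * 7 = 189000

189000


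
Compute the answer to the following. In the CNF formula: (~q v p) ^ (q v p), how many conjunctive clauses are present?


A CNF formula is a conjunction of clauses.
Clauses are separated by ^.
Counting the conjuncts: 2 clauses.

2


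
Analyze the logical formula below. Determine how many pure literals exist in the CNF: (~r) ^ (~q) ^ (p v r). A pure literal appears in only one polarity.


Check each variable for pure literal status:
p: pure positive
q: pure negative
r: mixed (not pure)
Pure literal count = 2

2


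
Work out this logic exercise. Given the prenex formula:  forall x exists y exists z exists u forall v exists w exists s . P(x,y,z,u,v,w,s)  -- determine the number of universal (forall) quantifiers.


Quantifier prefix: forall x exists y exists z exists u forall v exists w exists s
Mark each quantifier type:
  U E E E U E E
Universal count = 2, Existential count = 5
Asked for universal (forall) quantifiers: 2

2


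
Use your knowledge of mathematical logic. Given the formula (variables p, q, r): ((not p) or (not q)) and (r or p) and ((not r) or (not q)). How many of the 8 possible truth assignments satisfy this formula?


Evaluate all 8 assignments for p, q, r:
p=0, q=0, r=0: 0
p=0, q=0, r=1: 1
p=0, q=1, r=0: 0
p=0, q=1, r=1: 0
p=1, q=0, r=0: 1
p=1, q=0, r=1: 1
p=1, q=1, r=0: 0
p=1, q=1, r=1: 0
Satisfying count = 3

3


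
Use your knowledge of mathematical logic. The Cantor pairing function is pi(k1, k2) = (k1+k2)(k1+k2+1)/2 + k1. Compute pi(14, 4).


k1 + k2 = 18
(k1+k2)(k1+k2+1)/2 = 18 * 19 / 2 = 171
pi = 171 + 14 = 185

185


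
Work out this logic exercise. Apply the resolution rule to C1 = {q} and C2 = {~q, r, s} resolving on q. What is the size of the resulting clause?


Remove q from C1 and ~q from C2.
C1 remainder: {}
C2 remainder: {r, s}
Union (resolvent): {r, s}
Resolvent has 2 literal(s).

2


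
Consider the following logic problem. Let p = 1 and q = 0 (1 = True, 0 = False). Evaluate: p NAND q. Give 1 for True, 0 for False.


p = 1, q = 0
Operation: p NAND q
Evaluate: 1 NAND 0 = 1

1


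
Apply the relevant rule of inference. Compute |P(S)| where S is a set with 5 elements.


The power set of a set with n elements has 2^n elements.
|P(S)| = 2^5 = 32

32


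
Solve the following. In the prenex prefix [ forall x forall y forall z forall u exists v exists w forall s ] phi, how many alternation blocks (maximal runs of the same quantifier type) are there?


Quantifier-type sequence: A A A A E E A  (A=forall, E=exists)
Group into maximal same-type runs:
  Ax4 | Ex2 | Ax1
Number of blocks = 3

3


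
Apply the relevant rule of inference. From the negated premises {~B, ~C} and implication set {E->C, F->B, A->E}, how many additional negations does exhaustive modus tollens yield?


Initial negated facts: {~B, ~C}
Apply modus tollens to closure:
  ~C and E->C  =>  ~E
  ~B and F->B  =>  ~F
  ~E and A->E  =>  ~A
Final negated: {~A, ~B, ~C, ~E, ~F}
New negations: {~A, ~E, ~F}
Count = 3

3


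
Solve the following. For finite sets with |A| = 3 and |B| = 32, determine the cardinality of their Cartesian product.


The Cartesian product A x B contains all ordered pairs (a, b).
|A x B| = |A| * |B| = 3 * 32 = 96

96


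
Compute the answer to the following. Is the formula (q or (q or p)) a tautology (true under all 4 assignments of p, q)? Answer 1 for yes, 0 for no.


Check all 4 assignments:
p=0, q=0: 0
p=0, q=1: 1
p=1, q=0: 1
p=1, q=1: 1
Satisfying count = 3/4.
Tautology iff count = 4: no.

0


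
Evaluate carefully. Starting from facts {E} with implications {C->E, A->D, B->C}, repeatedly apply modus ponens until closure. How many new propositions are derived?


Initial facts: {E}
Apply modus ponens to closure:
  (no implication fires)
Final known: {E}
New propositions: {(none)}
Count = 0

0


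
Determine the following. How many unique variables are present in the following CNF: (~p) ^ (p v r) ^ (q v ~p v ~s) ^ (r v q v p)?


Identify each variable that appears in the formula.
Variables found: p, q, r, s
Count = 4

4


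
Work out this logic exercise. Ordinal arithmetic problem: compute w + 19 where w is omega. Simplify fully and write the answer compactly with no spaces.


Compute w + 19.
Ordinal + is associative but NOT commutative; for finite n>0, n + w = w but w + n stays w+n.
w + 19 is already in normal form (a successor ordinal beyond w).
Result = w+19

w+19


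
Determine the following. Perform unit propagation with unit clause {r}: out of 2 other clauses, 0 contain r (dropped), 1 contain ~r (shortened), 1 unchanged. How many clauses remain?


Satisfied (removed): 0
Shortened (remain): 1
Unchanged (remain): 1
Remaining = 1 + 1 = 2

2


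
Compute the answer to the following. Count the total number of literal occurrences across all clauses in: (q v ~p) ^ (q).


Counting literals in each clause:
Clause 1: 2 literal(s)
Clause 2: 1 literal(s)
Total = 3

3


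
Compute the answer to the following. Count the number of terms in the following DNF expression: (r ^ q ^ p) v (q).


A DNF formula is a disjunction of terms (conjunctions).
Terms are separated by v.
Counting the disjuncts: 2 terms.

2


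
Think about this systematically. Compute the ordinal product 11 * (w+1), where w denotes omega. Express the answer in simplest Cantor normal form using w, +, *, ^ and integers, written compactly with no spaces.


Compute 11 * (w+1).
Ordinal * is associative and left-distributive over +, but NOT commutative; for finite n>1, n*w = w but w*n stays w*n.
By left-distributivity: 11 * (w+1) = 11*w + 11*1 = w + 11 = w+11.
Result = w+11

w+11


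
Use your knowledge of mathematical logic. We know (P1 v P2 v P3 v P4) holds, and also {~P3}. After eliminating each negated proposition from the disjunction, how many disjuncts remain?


Original disjuncts (4): P1, P2, P3, P4
Negated (eliminate): ~P3
Remaining disjuncts: P1, P2, P4
Count = 4 - 1 = 3

3


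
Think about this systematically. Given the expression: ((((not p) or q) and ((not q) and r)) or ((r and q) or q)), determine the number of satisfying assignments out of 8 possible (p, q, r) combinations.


Check all 8 assignments:
p=0, q=0, r=0: 0
p=0, q=0, r=1: 1
p=0, q=1, r=0: 1
p=0, q=1, r=1: 1
p=1, q=0, r=0: 0
p=1, q=0, r=1: 0
p=1, q=1, r=0: 1
p=1, q=1, r=1: 1
Count of True = 5

5


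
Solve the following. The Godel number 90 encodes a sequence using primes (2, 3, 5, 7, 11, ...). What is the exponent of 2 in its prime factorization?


Factorize 90 by dividing by 2 repeatedly.
Division steps: 2 divides 90 exactly 1 time(s).
Exponent of 2 = 1

1


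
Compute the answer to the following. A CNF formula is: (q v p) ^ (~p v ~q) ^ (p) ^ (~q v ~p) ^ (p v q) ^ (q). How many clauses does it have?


A CNF formula is a conjunction of clauses.
Clauses are separated by ^.
Counting the conjuncts: 6 clauses.

6


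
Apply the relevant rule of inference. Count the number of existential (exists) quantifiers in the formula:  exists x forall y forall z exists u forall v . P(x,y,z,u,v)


Quantifier prefix: exists x forall y forall z exists u forall v
Mark each quantifier type:
  E U U E U
Universal count = 3, Existential count = 2
Asked for existential (exists) quantifiers: 2

2


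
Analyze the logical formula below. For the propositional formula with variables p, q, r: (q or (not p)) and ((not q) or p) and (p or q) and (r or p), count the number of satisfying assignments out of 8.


Evaluate all 8 assignments for p, q, r:
p=0, q=0, r=0: 0
p=0, q=0, r=1: 0
p=0, q=1, r=0: 0
p=0, q=1, r=1: 0
p=1, q=0, r=0: 0
p=1, q=0, r=1: 0
p=1, q=1, r=0: 1
p=1, q=1, r=1: 1
Satisfying count = 2

2


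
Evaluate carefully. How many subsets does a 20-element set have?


The power set of a set with n elements has 2^n elements.
|P(S)| = 2^20 = 1048576

1048576


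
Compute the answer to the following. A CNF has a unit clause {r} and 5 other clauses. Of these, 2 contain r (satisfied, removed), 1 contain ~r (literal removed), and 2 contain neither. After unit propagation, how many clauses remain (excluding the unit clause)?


Satisfied (removed): 2
Shortened (remain): 1
Unchanged (remain): 2
Remaining = 1 + 2 = 3

3


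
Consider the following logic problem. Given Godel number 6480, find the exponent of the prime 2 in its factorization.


Factorize 6480 by dividing by 2 repeatedly.
Division steps: 2 divides 6480 exactly 4 time(s).
Exponent of 2 = 4

4


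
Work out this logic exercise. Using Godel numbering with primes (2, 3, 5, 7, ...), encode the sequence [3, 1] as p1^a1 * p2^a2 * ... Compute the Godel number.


Encode each element as an exponent of the corresponding prime:
  2^3 = 8
  3^1 = 3
Product = 8 * 3 = 24

24


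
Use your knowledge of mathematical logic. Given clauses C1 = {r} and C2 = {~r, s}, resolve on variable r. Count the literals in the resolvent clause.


Remove r from C1 and ~r from C2.
C1 remainder: {}
C2 remainder: {s}
Union (resolvent): {s}
Resolvent has 1 literal(s).

1


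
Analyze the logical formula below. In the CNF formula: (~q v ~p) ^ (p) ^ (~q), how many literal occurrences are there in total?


Counting literals in each clause:
Clause 1: 2 literal(s)
Clause 2: 1 literal(s)
Clause 3: 1 literal(s)
Total = 4

4


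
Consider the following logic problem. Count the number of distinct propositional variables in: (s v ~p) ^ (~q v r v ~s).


Identify each variable that appears in the formula.
Variables found: p, q, r, s
Count = 4

4


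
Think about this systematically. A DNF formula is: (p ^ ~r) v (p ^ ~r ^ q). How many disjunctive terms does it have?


A DNF formula is a disjunction of terms (conjunctions).
Terms are separated by v.
Counting the disjuncts: 2 terms.

2


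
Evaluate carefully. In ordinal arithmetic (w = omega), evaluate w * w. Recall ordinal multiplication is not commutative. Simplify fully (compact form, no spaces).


Compute w * w.
Ordinal * is associative and left-distributive over +, but NOT commutative; for finite n>1, n*w = w but w*n stays w*n.
w * w = w^2 by definition.
Result = w^2

w^2


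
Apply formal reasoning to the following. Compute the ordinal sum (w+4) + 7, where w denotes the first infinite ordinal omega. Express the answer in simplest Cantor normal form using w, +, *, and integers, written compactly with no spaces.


Compute (w+4) + 7.
Ordinal + is associative but NOT commutative; for finite n>0, n + w = w but w + n stays w+n.
By associativity: (w+4) + 7 = w + (4+7) = w+11.
Result = w+11

w+11


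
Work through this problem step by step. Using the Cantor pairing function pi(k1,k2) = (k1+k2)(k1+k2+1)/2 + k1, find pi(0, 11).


k1 + k2 = 11
(k1+k2)(k1+k2+1)/2 = 11 * 12 / 2 = 66
pi = 66 + 0 = 66

66


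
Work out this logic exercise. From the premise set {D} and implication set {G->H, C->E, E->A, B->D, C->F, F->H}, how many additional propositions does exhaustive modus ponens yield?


Initial facts: {D}
Apply modus ponens to closure:
  (no implication fires)
Final known: {D}
New propositions: {(none)}
Count = 0

0


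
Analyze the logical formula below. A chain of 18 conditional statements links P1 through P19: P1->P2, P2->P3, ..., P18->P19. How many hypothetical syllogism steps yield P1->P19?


With 18 implications in a chain connecting 19 propositions:
P1->P2, P2->P3, ..., P18->P19
Steps needed = (number of implications) - 1 = 18 - 1 = 17

17


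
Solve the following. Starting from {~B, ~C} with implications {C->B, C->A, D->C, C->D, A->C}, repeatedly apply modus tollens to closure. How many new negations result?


Initial negated facts: {~B, ~C}
Apply modus tollens to closure:
  ~C and D->C  =>  ~D
  ~C and A->C  =>  ~A
Final negated: {~A, ~B, ~C, ~D}
New negations: {~A, ~D}
Count = 2

2


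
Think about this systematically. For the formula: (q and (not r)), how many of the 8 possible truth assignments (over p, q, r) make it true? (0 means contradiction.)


Check all 8 assignments:
p=0, q=0, r=0: 0
p=0, q=0, r=1: 0
p=0, q=1, r=0: 1
p=0, q=1, r=1: 0
p=1, q=0, r=0: 0
p=1, q=0, r=1: 0
p=1, q=1, r=0: 1
p=1, q=1, r=1: 0
Count of True = 2

2


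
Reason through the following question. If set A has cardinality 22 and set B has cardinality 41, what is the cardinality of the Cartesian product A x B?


The Cartesian product A x B contains all ordered pairs (a, b).
|A x B| = |A| * |B| = 22 * 41 = 902

902


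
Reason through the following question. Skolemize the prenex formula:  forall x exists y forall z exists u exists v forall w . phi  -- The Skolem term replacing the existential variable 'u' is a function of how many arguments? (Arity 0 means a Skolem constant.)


Quantifier prefix: forall x exists y forall z exists u exists v forall w
'u' is existentially quantified at position 4.
Universal variables preceding it: x, z
Skolem function arity = 2

2


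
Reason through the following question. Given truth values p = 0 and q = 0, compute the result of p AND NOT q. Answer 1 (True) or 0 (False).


p = 0, q = 0
Operation: p AND NOT q
Evaluate: 0 AND NOT 0 = 0

0


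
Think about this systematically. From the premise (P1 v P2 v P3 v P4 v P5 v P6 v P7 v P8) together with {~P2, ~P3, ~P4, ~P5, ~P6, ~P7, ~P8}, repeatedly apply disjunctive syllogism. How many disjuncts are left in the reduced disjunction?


Original disjuncts (8): P1, P2, P3, P4, P5, P6, P7, P8
Negated (eliminate): ~P2, ~P3, ~P4, ~P5, ~P6, ~P7, ~P8
Remaining disjuncts: P1
Count = 8 - 7 = 1

1


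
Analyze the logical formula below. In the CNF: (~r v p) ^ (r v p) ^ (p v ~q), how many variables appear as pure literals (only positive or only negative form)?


Check each variable for pure literal status:
p: pure positive
q: pure negative
r: mixed (not pure)
Pure literal count = 2

2


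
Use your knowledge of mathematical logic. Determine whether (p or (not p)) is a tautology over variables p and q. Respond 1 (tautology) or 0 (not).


Check all 4 assignments:
p=0, q=0: 1
p=0, q=1: 1
p=1, q=0: 1
p=1, q=1: 1
Satisfying count = 4/4.
Tautology iff count = 4: yes.

1


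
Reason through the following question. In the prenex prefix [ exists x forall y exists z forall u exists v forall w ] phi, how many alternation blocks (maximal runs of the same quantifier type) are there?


Quantifier-type sequence: E A E A E A  (A=forall, E=exists)
Group into maximal same-type runs:
  Ex1 | Ax1 | Ex1 | Ax1 | Ex1 | Ax1
Number of blocks = 6

6


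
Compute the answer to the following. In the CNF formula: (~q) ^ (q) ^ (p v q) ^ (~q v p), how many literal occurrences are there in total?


Counting literals in each clause:
Clause 1: 1 literal(s)
Clause 2: 1 literal(s)
Clause 3: 2 literal(s)
Clause 4: 2 literal(s)
Total = 6

6


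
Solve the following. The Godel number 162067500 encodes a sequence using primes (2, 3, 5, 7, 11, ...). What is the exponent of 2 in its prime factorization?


Factorize 162067500 by dividing by 2 repeatedly.
Division steps: 2 divides 162067500 exactly 2 time(s).
Exponent of 2 = 2

2


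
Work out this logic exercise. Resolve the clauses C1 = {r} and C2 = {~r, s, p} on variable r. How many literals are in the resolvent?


Remove r from C1 and ~r from C2.
C1 remainder: {}
C2 remainder: {s, p}
Union (resolvent): {p, s}
Resolvent has 2 literal(s).

2


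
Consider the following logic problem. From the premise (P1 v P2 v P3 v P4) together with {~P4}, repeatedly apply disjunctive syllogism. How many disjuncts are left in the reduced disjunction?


Original disjuncts (4): P1, P2, P3, P4
Negated (eliminate): ~P4
Remaining disjuncts: P1, P2, P3
Count = 4 - 1 = 3

3


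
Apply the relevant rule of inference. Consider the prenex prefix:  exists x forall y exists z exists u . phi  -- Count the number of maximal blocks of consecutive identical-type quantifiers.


Quantifier-type sequence: E A E E  (A=forall, E=exists)
Group into maximal same-type runs:
  Ex1 | Ax1 | Ex2
Number of blocks = 3

3


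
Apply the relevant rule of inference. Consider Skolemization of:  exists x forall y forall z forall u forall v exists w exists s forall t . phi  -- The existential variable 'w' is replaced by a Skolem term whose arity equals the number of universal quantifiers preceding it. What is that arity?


Quantifier prefix: exists x forall y forall z forall u forall v exists w exists s forall t
'w' is existentially quantified at position 6.
Universal variables preceding it: y, z, u, v
Skolem function arity = 4

4


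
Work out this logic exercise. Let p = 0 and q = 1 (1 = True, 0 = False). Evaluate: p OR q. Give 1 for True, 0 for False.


p = 0, q = 1
Operation: p OR q
Evaluate: 0 OR 1 = 1

1


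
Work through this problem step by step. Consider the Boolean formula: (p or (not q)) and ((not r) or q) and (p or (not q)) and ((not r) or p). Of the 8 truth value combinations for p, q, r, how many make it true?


Evaluate all 8 assignments for p, q, r:
p=0, q=0, r=0: 1
p=0, q=0, r=1: 0
p=0, q=1, r=0: 0
p=0, q=1, r=1: 0
p=1, q=0, r=0: 1
p=1, q=0, r=1: 0
p=1, q=1, r=0: 1
p=1, q=1, r=1: 1
Satisfying count = 4

4


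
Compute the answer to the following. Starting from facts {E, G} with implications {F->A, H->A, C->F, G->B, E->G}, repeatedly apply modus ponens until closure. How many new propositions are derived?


Initial facts: {E, G}
Apply modus ponens to closure:
  G and G->B  =>  B
Final known: {B, E, G}
New propositions: {B}
Count = 1

1


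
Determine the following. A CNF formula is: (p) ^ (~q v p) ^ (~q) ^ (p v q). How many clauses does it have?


A CNF formula is a conjunction of clauses.
Clauses are separated by ^.
Counting the conjuncts: 4 clauses.

4


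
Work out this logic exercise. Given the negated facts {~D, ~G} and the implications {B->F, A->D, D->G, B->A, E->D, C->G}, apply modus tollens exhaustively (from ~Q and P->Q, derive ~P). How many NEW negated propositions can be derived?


Initial negated facts: {~D, ~G}
Apply modus tollens to closure:
  ~D and A->D  =>  ~A
  ~A and B->A  =>  ~B
  ~D and E->D  =>  ~E
  ~G and C->G  =>  ~C
Final negated: {~A, ~B, ~C, ~D, ~E, ~G}
New negations: {~A, ~B, ~C, ~E}
Count = 4

4


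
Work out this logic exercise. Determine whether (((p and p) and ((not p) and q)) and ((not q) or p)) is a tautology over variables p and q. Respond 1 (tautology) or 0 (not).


Check all 4 assignments:
p=0, q=0: 0
p=0, q=1: 0
p=1, q=0: 0
p=1, q=1: 0
Satisfying count = 0/4.
Tautology iff count = 4: no.

0


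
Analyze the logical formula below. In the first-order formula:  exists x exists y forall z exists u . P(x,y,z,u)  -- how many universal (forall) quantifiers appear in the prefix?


Quantifier prefix: exists x exists y forall z exists u
Mark each quantifier type:
  E E U E
Universal count = 1, Existential count = 3
Asked for universal (forall) quantifiers: 1

1


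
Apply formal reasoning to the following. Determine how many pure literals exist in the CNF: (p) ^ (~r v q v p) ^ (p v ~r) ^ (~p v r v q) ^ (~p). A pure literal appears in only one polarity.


Check each variable for pure literal status:
p: mixed (not pure)
q: pure positive
r: mixed (not pure)
Pure literal count = 1

1


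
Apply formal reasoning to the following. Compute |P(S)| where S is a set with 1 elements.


The power set of a set with n elements has 2^n elements.
|P(S)| = 2^1 = 2

2


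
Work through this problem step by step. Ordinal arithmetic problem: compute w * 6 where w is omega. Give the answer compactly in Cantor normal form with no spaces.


Compute w * 6.
Ordinal * is associative and left-distributive over +, but NOT commutative; for finite n>1, n*w = w but w*n stays w*n.
w * 6 means 6 copies of w concatenated: w*6.
Result = w*6

w*6


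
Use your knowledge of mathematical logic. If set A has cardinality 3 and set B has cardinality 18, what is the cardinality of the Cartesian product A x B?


The Cartesian product A x B contains all ordered pairs (a, b).
|A x B| = |A| * |B| = 3 * 18 = 54

54


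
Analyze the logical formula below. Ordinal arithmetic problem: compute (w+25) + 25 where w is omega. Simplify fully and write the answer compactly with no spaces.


Compute (w+25) + 25.
Ordinal + is associative but NOT commutative; for finite n>0, n + w = w but w + n stays w+n.
By associativity: (w+25) + 25 = w + (25+25) = w+50.
Result = w+50

w+50


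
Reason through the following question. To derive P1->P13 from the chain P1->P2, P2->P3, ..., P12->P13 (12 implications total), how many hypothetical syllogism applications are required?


With 12 implications in a chain connecting 13 propositions:
P1->P2, P2->P3, ..., P12->P13
Steps needed = (number of implications) - 1 = 12 - 1 = 11

11


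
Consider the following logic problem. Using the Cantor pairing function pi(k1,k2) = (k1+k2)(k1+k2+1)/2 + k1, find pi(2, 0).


k1 + k2 = 2
(k1+k2)(k1+k2+1)/2 = 2 * 3 / 2 = 3
pi = 3 + 2 = 5

5


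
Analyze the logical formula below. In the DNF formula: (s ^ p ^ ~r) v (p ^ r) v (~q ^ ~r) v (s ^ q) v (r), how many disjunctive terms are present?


A DNF formula is a disjunction of terms (conjunctions).
Terms are separated by v.
Counting the disjuncts: 5 terms.

5
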